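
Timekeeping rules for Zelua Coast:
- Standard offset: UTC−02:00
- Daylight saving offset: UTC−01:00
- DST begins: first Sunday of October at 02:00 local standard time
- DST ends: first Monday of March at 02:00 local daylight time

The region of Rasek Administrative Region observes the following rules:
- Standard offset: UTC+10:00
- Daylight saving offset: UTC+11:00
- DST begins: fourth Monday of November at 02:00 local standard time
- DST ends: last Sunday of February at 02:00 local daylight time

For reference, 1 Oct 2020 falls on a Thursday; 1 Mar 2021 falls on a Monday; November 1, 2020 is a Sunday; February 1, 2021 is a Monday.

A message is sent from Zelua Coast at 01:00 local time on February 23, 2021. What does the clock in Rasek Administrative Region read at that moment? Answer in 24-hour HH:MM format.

13:00

1 October 2020 is a Thursday, so the first Sunday is October 4.
1 March 2021 is a Monday, so the first Monday is March 1.
Daylight saving runs 4 October 2020 – 1 March 2021; February 23, 2021 is inside that window, so Zelua Coast is at UTC−01:00.
01:00 Zelua Coast + 1h = 02:00 UTC.
1 November 2020 is a Sunday, so the first Monday is November 2 and the fourth is November 23.
1 February 2021 is a Monday, so Sundays fall on 7, 14, 21, 28; the last is February 28.
At the standard offset (UTC+10:00), 02:00 UTC + 10h = 12:00 Rasek Administrative Region standard time.
The standard-time date in Rasek Administrative Region, February 23, 2021, lies within the daylight-saving period (23 November 2020 – 28 February 2021), so Rasek Administrative Region is on daylight time, UTC+11:00.
02:00 UTC + 11h = 13:00 Rasek Administrative Region.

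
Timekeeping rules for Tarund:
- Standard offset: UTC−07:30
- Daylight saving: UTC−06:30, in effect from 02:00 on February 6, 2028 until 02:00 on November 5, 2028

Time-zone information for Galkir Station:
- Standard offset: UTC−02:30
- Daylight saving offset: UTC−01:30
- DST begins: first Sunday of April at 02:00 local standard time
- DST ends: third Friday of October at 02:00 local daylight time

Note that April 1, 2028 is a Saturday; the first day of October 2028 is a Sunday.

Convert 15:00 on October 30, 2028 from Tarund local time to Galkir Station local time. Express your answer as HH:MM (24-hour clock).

October 30, 2028 lies within the daylight-saving period (6 February – 5 November), so Tarund is on daylight time, UTC−06:30.
15:00 Tarund + 6h30m = 21:30 UTC.
1 April 2028 is a Saturday, so the first Sunday is April 2.
1 October 2028 is a Sunday, so the first Friday is October 6 and the third is October 20.
At the standard offset (UTC−02:30), 21:30 UTC − 2h30m = 19:00 Galkir Station standard time.
The standard-time date in Galkir Station, October 30, 2028, does not fall between 2 April and 20 October, so daylight saving is not in effect and Galkir Station is at UTC−02:30.
21:30 UTC − 2h30m = 19:00 Galkir Station.

19:00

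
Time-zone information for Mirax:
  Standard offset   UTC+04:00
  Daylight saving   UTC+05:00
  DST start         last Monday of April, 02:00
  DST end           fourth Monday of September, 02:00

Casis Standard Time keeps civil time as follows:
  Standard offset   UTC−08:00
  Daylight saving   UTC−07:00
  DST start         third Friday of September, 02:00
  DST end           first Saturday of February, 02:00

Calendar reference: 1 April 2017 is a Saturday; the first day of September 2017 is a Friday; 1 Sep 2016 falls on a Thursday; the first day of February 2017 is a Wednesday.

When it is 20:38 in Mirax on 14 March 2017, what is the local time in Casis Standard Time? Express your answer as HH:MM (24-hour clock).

08:38

1 April 2017 is a Saturday, so Mondays fall on 3, 10, 17, 24; the last is April 24.
1 September 2017 is a Friday, so the first Monday is September 4 and the fourth is September 25.
Daylight saving runs 24 April – 25 September; 14 March 2017 is outside that window, so Mirax is on standard time at UTC+04:00.
20:38 Mirax − 4h = 16:38 UTC.
1 September 2016 is a Thursday, so the first Friday is September 2 and the third is September 16.
1 February 2017 is a Wednesday, so the first Saturday is February 4.
At the standard offset (UTC−08:00), 16:38 UTC − 8h = 08:38 Casis Standard Time standard time.
Daylight saving runs 16 September 2016 – 4 February 2017; the standard-time date in Casis Standard Time, 14 March 2017, is outside that window, so Casis Standard Time is on standard time at UTC−08:00.
16:38 UTC − 8h = 08:38 Casis Standard Time.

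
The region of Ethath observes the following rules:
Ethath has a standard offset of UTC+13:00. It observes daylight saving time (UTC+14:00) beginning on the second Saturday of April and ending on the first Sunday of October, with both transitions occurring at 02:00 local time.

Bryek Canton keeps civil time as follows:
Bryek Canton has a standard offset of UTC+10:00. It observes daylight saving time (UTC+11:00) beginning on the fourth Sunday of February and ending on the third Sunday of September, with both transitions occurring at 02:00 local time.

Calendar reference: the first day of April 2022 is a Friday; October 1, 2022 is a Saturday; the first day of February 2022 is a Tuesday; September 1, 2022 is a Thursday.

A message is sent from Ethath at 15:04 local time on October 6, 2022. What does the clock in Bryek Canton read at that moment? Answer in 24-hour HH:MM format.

1 April 2022 is a Friday, so the first Saturday is April 2 and the second is April 9.
1 October 2022 is a Saturday, so the first Sunday is October 2.
October 6, 2022 does not fall between 9 April and 2 October, so daylight saving is not in effect and Ethath is at UTC+13:00.
15:04 Ethath − 13h = 02:04 UTC.
1 February 2022 is a Tuesday, so the first Sunday is February 6 and the fourth is February 27.
1 September 2022 is a Thursday, so the first Sunday is September 4 and the third is September 18.
At the standard offset (UTC+10:00), 02:04 UTC + 10h = 12:04 Bryek Canton standard time.
The standard-time date in Bryek Canton, October 6, 2022, does not fall between 27 February and 18 September, so daylight saving is not in effect and Bryek Canton is at UTC+10:00.
02:04 UTC + 10h = 12:04 Bryek Canton.

12:04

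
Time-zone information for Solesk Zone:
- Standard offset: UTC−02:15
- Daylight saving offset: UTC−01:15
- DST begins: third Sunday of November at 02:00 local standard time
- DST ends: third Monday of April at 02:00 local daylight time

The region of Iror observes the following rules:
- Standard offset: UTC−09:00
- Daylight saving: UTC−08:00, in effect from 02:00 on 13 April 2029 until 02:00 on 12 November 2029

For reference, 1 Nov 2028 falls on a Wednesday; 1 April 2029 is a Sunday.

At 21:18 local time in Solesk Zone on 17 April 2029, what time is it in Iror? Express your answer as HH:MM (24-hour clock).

1 November 2028 is a Wednesday, so the first Sunday is November 5 and the third is November 19.
1 April 2029 is a Sunday, so the first Monday is April 2 and the third is April 16.
17 April 2029 does not fall between 19 November 2028 and 16 April 2029, so daylight saving is not in effect and Solesk Zone is at UTC−02:15.
21:18 Solesk Zone + 2h15m = 23:33 UTC.
At the standard offset (UTC−09:00), 23:33 UTC − 9h = 14:33 Iror standard time.
The standard-time date in Iror, 17 April 2029, lies within the daylight-saving period (13 April – 12 November), so Iror is on daylight time, UTC−08:00.
23:33 UTC − 8h = 15:33 Iror.

15:33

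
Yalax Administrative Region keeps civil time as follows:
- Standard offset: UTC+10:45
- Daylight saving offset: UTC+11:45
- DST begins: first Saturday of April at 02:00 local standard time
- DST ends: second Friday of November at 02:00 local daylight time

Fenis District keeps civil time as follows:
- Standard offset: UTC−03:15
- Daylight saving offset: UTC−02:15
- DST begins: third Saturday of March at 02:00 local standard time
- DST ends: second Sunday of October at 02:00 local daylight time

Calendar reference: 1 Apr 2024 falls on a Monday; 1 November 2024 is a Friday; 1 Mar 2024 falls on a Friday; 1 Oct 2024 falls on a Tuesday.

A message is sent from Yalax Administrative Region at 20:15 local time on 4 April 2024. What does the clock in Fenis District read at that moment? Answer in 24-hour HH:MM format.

07:15

1 April 2024 is a Monday, so the first Saturday is April 6.
1 November 2024 is a Friday, so the first Friday is November 1 and the second is November 8.
Daylight saving runs 6 April – 8 November; 4 April 2024 is outside that window, so Yalax Administrative Region is on standard time at UTC+10:45.
20:15 Yalax Administrative Region − 10h45m = 09:30 UTC.
1 March 2024 is a Friday, so the first Saturday is March 2 and the third is March 16.
1 October 2024 is a Tuesday, so the first Sunday is October 6 and the second is October 13.
At the standard offset (UTC−03:15), 09:30 UTC − 3h15m = 06:15 Fenis District standard time.
Daylight saving runs 16 March – 13 October; the standard-time date in Fenis District, 4 April 2024, is inside that window, so Fenis District is at UTC−02:15.
09:30 UTC − 2h15m = 07:15 Fenis District.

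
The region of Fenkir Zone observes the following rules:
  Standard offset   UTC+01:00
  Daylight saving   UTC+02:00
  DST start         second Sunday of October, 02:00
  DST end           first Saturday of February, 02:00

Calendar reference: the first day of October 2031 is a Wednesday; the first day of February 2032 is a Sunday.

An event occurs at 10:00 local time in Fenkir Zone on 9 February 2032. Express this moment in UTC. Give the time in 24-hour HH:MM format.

1 October 2031 is a Wednesday, so the first Sunday is October 5 and the second is October 12.
1 February 2032 is a Sunday, so the first Saturday is February 7.
Daylight saving runs 12 October 2031 – 7 February 2032; 9 February 2032 is outside that window, so Fenkir Zone is on standard time at UTC+01:00.
10:00 local − 1h = 09:00 UTC.

09:00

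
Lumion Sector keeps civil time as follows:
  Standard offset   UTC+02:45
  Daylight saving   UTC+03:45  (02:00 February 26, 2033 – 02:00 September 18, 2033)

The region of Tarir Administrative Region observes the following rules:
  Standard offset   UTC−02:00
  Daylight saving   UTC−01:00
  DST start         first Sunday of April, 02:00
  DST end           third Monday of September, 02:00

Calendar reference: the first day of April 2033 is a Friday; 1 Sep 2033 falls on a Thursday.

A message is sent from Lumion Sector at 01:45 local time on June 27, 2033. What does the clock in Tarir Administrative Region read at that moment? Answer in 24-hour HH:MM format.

Daylight saving runs 26 February – 18 September; June 27, 2033 is inside that window, so Lumion Sector is at UTC+03:45.
01:45 Lumion Sector − 3h45m = 22:00 UTC (rolling into the previous day, 26 June 2033).
1 April 2033 is a Friday, so the first Sunday is April 3.
1 September 2033 is a Thursday, so the first Monday is September 5 and the third is September 19.
At the standard offset (UTC−02:00), 22:00 UTC − 2h = 20:00 Tarir Administrative Region standard time.
The standard-time date in Tarir Administrative Region, June 26, 2033, falls between 3 April and 19 September, so daylight saving is in effect and Tarir Administrative Region is at UTC−01:00.
22:00 UTC − 1h = 21:00 Tarir Administrative Region.

21:00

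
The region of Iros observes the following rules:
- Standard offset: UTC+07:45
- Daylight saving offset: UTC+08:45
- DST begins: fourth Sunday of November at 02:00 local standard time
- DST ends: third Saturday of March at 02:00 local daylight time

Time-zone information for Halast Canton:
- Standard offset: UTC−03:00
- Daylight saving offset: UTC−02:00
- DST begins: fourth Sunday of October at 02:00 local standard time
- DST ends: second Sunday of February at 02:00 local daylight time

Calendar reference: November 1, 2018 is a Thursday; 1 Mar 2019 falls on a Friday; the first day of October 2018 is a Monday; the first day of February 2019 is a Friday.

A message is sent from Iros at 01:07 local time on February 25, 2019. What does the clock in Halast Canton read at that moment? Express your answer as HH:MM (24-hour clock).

13:22

1 November 2018 is a Thursday, so the first Sunday is November 4 and the fourth is November 25.
1 March 2019 is a Friday, so the first Saturday is March 2 and the third is March 16.
February 25, 2019 lies within the daylight-saving period (25 November 2018 – 16 March 2019), so Iros is on daylight time, UTC+08:45.
01:07 Iros − 8h45m = 16:22 UTC (rolling into the previous day, 24 February 2019).
1 October 2018 is a Monday, so the first Sunday is October 7 and the fourth is October 28.
1 February 2019 is a Friday, so the first Sunday is February 3 and the second is February 10.
At the standard offset (UTC−03:00), 16:22 UTC − 3h = 13:22 Halast Canton standard time.
The standard-time date in Halast Canton, February 24, 2019, is outside the daylight-saving period (28 October 2018 – 10 February 2019), so Halast Canton is on standard time, UTC−03:00.
16:22 UTC − 3h = 13:22 Halast Canton.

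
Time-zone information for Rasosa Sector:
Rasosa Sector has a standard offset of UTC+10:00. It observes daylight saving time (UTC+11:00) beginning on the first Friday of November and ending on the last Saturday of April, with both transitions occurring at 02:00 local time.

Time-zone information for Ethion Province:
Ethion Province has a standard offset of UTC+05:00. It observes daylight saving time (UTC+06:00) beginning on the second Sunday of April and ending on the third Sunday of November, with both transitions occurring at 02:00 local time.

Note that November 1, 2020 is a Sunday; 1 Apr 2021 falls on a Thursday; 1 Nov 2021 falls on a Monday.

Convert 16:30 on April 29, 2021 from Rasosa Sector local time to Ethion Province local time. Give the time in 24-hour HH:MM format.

12:30

1 November 2020 is a Sunday, so the first Friday is November 6.
1 April 2021 is a Thursday, so Saturdays fall on 3, 10, 17, 24; the last is April 24.
Daylight saving runs 6 November 2020 – 24 April 2021; April 29, 2021 is outside that window, so Rasosa Sector is on standard time at UTC+10:00.
16:30 Rasosa Sector − 10h = 06:30 UTC.
1 April 2021 is a Thursday, so the first Sunday is April 4 and the second is April 11.
1 November 2021 is a Monday, so the first Sunday is November 7 and the third is November 21.
At the standard offset (UTC+05:00), 06:30 UTC + 5h = 11:30 Ethion Province standard time.
The standard-time date in Ethion Province, April 29, 2021, lies within the daylight-saving period (11 April – 21 November), so Ethion Province is on daylight time, UTC+06:00.
06:30 UTC + 6h = 12:30 Ethion Province.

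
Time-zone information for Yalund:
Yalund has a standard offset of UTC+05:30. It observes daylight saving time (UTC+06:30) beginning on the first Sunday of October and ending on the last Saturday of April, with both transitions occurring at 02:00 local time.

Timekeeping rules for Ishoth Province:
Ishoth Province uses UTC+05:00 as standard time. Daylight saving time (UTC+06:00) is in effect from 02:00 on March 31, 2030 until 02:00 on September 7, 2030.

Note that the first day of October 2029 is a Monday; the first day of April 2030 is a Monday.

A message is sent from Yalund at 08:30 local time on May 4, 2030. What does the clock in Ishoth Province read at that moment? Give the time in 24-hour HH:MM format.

1 October 2029 is a Monday, so the first Sunday is October 7.
1 April 2030 is a Monday, so Saturdays fall on 6, 13, 20, 27; the last is April 27.
Daylight saving runs 7 October 2029 – 27 April 2030; May 4, 2030 is outside that window, so Yalund is on standard time at UTC+05:30.
08:30 Yalund − 5h30m = 03:00 UTC.
At the standard offset (UTC+05:00), 03:00 UTC + 5h = 08:00 Ishoth Province standard time.
The standard-time date in Ishoth Province, May 4, 2030, lies within the daylight-saving period (31 March – 7 September), so Ishoth Province is on daylight time, UTC+06:00.
03:00 UTC + 6h = 09:00 Ishoth Province.

09:00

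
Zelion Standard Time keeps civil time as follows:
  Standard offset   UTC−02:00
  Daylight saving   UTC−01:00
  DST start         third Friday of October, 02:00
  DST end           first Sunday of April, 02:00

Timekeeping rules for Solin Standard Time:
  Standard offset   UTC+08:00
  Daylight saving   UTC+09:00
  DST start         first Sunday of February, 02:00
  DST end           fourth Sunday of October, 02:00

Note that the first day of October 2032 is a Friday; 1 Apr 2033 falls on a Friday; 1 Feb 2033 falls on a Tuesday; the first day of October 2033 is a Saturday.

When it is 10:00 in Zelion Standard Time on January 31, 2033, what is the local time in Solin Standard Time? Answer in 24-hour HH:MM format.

1 October 2032 is a Friday, so the first Friday is October 1 and the third is October 15.
1 April 2033 is a Friday, so the first Sunday is April 3.
Daylight saving runs 15 October 2032 – 3 April 2033; January 31, 2033 is inside that window, so Zelion Standard Time is at UTC−01:00.
10:00 Zelion Standard Time + 1h = 11:00 UTC.
1 February 2033 is a Tuesday, so the first Sunday is February 6.
1 October 2033 is a Saturday, so the first Sunday is October 2 and the fourth is October 23.
At the standard offset (UTC+08:00), 11:00 UTC + 8h = 19:00 Solin Standard Time standard time.
Daylight saving runs 6 February – 23 October; the standard-time date in Solin Standard Time, January 31, 2033, is outside that window, so Solin Standard Time is on standard time at UTC+08:00.
11:00 UTC + 8h = 19:00 Solin Standard Time.

19:00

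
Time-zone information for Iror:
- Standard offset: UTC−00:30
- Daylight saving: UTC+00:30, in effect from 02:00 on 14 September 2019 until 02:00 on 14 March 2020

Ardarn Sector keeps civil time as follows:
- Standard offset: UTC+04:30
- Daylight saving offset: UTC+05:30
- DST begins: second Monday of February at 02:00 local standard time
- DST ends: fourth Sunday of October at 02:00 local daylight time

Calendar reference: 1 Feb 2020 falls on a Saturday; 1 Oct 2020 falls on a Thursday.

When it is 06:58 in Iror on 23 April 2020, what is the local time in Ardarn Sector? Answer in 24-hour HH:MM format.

Daylight saving runs 14 September 2019 – 14 March 2020; 23 April 2020 is outside that window, so Iror is on standard time at UTC−00:30.
06:58 Iror + 0h30m = 07:28 UTC.
1 February 2020 is a Saturday, so the first Monday is February 3 and the second is February 10.
1 October 2020 is a Thursday, so the first Sunday is October 4 and the fourth is October 25.
At the standard offset (UTC+04:30), 07:28 UTC + 4h30m = 11:58 Ardarn Sector standard time.
Daylight saving runs 10 February – 25 October; the standard-time date in Ardarn Sector, 23 April 2020, is inside that window, so Ardarn Sector is at UTC+05:30.
07:28 UTC + 5h30m = 12:58 Ardarn Sector.

12:58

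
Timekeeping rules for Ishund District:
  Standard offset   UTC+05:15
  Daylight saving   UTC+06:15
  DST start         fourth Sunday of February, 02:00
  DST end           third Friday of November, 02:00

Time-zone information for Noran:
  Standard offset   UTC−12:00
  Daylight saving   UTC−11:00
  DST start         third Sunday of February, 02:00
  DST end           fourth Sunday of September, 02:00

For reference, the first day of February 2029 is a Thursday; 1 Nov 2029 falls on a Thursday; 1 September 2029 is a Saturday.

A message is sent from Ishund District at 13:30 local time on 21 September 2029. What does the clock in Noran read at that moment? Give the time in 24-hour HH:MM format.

1 February 2029 is a Thursday, so the first Sunday is February 4 and the fourth is February 25.
1 November 2029 is a Thursday, so the first Friday is November 2 and the third is November 16.
21 September 2029 lies within the daylight-saving period (25 February – 16 November), so Ishund District is on daylight time, UTC+06:15.
13:30 Ishund District − 6h15m = 07:15 UTC.
1 February 2029 is a Thursday, so the first Sunday is February 4 and the third is February 18.
1 September 2029 is a Saturday, so the first Sunday is September 2 and the fourth is September 23.
At the standard offset (UTC−12:00), 07:15 UTC − 12h = 19:15 Noran standard time (rolling into the previous day, 20 September 2029).
Daylight saving runs 18 February – 23 September; the standard-time date in Noran, 20 September 2029, is inside that window, so Noran is at UTC−11:00.
07:15 UTC − 11h = 20:15 Noran (rolling into the previous day, 20 September 2029).

20:15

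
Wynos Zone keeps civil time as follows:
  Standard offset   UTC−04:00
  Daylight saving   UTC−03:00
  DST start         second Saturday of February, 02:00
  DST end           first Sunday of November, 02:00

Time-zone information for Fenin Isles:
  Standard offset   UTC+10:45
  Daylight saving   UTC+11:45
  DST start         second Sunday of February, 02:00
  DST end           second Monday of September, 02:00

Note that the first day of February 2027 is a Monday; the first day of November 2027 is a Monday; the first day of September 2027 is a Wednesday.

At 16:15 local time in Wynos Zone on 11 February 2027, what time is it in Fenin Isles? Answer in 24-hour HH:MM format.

07:00

1 February 2027 is a Monday, so the first Saturday is February 6 and the second is February 13.
1 November 2027 is a Monday, so the first Sunday is November 7.
11 February 2027 is outside the daylight-saving period (13 February – 7 November), so Wynos Zone is on standard time, UTC−04:00.
16:15 Wynos Zone + 4h = 20:15 UTC.
1 February 2027 is a Monday, so the first Sunday is February 7 and the second is February 14.
1 September 2027 is a Wednesday, so the first Monday is September 6 and the second is September 13.
At the standard offset (UTC+10:45), 20:15 UTC + 10h45m = 07:00 Fenin Isles standard time (rolling into the next day, 12 February 2027).
Daylight saving runs 14 February – 13 September; the standard-time date in Fenin Isles, 12 February 2027, is outside that window, so Fenin Isles is on standard time at UTC+10:45.
20:15 UTC + 10h45m = 07:00 Fenin Isles (rolling into the next day, 12 February 2027).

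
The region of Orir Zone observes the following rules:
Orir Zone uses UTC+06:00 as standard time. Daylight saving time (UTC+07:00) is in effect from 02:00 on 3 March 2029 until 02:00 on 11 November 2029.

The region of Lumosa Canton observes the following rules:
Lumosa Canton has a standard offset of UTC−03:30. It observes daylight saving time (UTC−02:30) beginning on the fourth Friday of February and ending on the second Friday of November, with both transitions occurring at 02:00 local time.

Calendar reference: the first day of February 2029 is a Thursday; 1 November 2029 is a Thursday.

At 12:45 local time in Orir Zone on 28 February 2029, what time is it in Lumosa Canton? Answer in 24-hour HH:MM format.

04:15

28 February 2029 is outside the daylight-saving period (3 March – 11 November), so Orir Zone is on standard time, UTC+06:00.
12:45 Orir Zone − 6h = 06:45 UTC.
1 February 2029 is a Thursday, so the first Friday is February 2 and the fourth is February 23.
1 November 2029 is a Thursday, so the first Friday is November 2 and the second is November 9.
At the standard offset (UTC−03:30), 06:45 UTC − 3h30m = 03:15 Lumosa Canton standard time.
Daylight saving runs 23 February – 9 November; the standard-time date in Lumosa Canton, 28 February 2029, is inside that window, so Lumosa Canton is at UTC−02:30.
06:45 UTC − 2h30m = 04:15 Lumosa Canton.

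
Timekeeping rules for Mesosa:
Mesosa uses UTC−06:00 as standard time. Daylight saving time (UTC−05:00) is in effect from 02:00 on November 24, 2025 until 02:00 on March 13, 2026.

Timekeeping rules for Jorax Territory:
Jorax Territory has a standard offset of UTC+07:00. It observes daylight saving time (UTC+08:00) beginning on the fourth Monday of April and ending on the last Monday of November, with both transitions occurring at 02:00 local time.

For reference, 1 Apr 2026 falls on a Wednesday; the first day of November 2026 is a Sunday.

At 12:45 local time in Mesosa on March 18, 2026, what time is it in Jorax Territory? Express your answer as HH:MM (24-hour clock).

01:45

March 18, 2026 does not fall between 24 November 2025 and 13 March 2026, so daylight saving is not in effect and Mesosa is at UTC−06:00.
12:45 Mesosa + 6h = 18:45 UTC.
1 April 2026 is a Wednesday, so the first Monday is April 6 and the fourth is April 27.
1 November 2026 is a Sunday, so Mondays fall on 2, 9, 16, 23, 30; the last is November 30.
At the standard offset (UTC+07:00), 18:45 UTC + 7h = 01:45 Jorax Territory standard time (rolling into the next day, 19 March 2026).
The standard-time date in Jorax Territory, March 19, 2026, is outside the daylight-saving period (27 April – 30 November), so Jorax Territory is on standard time, UTC+07:00.
18:45 UTC + 7h = 01:45 Jorax Territory (rolling into the next day, 19 March 2026).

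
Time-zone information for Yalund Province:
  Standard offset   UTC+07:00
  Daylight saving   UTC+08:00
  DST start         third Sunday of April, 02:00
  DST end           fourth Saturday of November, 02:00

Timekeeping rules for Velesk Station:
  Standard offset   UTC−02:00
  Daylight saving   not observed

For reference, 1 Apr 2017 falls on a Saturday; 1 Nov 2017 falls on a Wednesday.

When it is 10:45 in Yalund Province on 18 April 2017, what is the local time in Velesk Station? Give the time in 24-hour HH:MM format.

00:45

1 April 2017 is a Saturday, so the first Sunday is April 2 and the third is April 16.
1 November 2017 is a Wednesday, so the first Saturday is November 4 and the fourth is November 25.
18 April 2017 falls between 16 April and 25 November, so daylight saving is in effect and Yalund Province is at UTC+08:00.
10:45 Yalund Province − 8h = 02:45 UTC.
Velesk Station has no daylight saving, so its offset is UTC−02:00 year-round.
02:45 UTC − 2h = 00:45 Velesk Station.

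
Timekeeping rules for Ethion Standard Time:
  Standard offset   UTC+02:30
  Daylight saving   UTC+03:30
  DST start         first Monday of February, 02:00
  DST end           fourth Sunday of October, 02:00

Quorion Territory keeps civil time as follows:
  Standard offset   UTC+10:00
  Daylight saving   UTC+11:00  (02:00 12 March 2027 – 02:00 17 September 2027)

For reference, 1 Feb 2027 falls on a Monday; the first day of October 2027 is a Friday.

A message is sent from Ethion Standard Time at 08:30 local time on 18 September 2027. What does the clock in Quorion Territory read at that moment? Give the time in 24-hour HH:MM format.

15:00

1 February 2027 is a Monday, so the first Monday is February 1.
1 October 2027 is a Friday, so the first Sunday is October 3 and the fourth is October 24.
18 September 2027 falls between 1 February and 24 October, so daylight saving is in effect and Ethion Standard Time is at UTC+03:30.
08:30 Ethion Standard Time − 3h30m = 05:00 UTC.
At the standard offset (UTC+10:00), 05:00 UTC + 10h = 15:00 Quorion Territory standard time.
Daylight saving runs 12 March – 17 September; the standard-time date in Quorion Territory, 18 September 2027, is outside that window, so Quorion Territory is on standard time at UTC+10:00.
05:00 UTC + 10h = 15:00 Quorion Territory.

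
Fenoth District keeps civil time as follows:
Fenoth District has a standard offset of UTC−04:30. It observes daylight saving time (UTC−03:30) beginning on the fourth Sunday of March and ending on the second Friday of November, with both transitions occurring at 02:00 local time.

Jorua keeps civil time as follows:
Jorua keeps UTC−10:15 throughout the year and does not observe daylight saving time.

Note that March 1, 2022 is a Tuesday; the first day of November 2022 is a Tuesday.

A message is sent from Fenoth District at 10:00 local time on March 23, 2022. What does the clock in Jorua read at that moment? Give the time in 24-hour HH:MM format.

1 March 2022 is a Tuesday, so the first Sunday is March 6 and the fourth is March 27.
1 November 2022 is a Tuesday, so the first Friday is November 4 and the second is November 11.
March 23, 2022 is outside the daylight-saving period (27 March – 11 November), so Fenoth District is on standard time, UTC−04:30.
10:00 Fenoth District + 4h30m = 14:30 UTC.
Jorua has no daylight saving, so its offset is UTC−10:15 year-round.
14:30 UTC − 10h15m = 04:15 Jorua.

04:15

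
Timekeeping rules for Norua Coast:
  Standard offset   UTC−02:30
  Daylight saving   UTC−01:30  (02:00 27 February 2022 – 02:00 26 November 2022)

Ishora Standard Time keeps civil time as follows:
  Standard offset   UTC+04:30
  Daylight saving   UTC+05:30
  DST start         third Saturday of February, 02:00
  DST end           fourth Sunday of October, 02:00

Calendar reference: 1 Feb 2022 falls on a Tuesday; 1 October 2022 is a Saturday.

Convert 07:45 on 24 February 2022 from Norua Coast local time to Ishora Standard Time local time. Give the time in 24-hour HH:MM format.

15:45

24 February 2022 does not fall between 27 February and 26 November, so daylight saving is not in effect and Norua Coast is at UTC−02:30.
07:45 Norua Coast + 2h30m = 10:15 UTC.
1 February 2022 is a Tuesday, so the first Saturday is February 5 and the third is February 19.
1 October 2022 is a Saturday, so the first Sunday is October 2 and the fourth is October 23.
At the standard offset (UTC+04:30), 10:15 UTC + 4h30m = 14:45 Ishora Standard Time standard time.
Daylight saving runs 19 February – 23 October; the standard-time date in Ishora Standard Time, 24 February 2022, is inside that window, so Ishora Standard Time is at UTC+05:30.
10:15 UTC + 5h30m = 15:45 Ishora Standard Time.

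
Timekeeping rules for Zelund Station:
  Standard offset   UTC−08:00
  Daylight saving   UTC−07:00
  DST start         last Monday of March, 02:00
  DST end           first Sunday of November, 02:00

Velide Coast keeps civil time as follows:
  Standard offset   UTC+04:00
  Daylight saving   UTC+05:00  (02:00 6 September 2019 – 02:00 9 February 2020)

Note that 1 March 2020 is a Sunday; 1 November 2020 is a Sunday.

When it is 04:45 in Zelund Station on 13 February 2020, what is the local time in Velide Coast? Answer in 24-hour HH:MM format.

1 March 2020 is a Sunday, so Mondays fall on 2, 9, 16, 23, 30; the last is March 30.
1 November 2020 is a Sunday, so the first Sunday is November 1.
Daylight saving runs 30 March – 1 November; 13 February 2020 is outside that window, so Zelund Station is on standard time at UTC−08:00.
04:45 Zelund Station + 8h = 12:45 UTC.
At the standard offset (UTC+04:00), 12:45 UTC + 4h = 16:45 Velide Coast standard time.
The standard-time date in Velide Coast, 13 February 2020, is outside the daylight-saving period (6 September 2019 – 9 February 2020), so Velide Coast is on standard time, UTC+04:00.
12:45 UTC + 4h = 16:45 Velide Coast.

16:45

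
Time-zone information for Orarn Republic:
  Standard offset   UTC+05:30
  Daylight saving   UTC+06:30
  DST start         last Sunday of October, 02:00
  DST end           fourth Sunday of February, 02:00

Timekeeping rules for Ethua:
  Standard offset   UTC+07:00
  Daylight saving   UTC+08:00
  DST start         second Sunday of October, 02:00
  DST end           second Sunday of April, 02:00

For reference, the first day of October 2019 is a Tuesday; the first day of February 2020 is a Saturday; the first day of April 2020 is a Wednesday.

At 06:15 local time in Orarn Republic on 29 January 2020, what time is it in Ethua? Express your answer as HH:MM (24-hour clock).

1 October 2019 is a Tuesday, so Sundays fall on 6, 13, 20, 27; the last is October 27.
1 February 2020 is a Saturday, so the first Sunday is February 2 and the fourth is February 23.
29 January 2020 falls between 27 October 2019 and 23 February 2020, so daylight saving is in effect and Orarn Republic is at UTC+06:30.
06:15 Orarn Republic − 6h30m = 23:45 UTC (rolling into the previous day, 28 January 2020).
1 October 2019 is a Tuesday, so the first Sunday is October 6 and the second is October 13.
1 April 2020 is a Wednesday, so the first Sunday is April 5 and the second is April 12.
At the standard offset (UTC+07:00), 23:45 UTC + 7h = 06:45 Ethua standard time (rolling into the next day, 29 January 2020).
Daylight saving runs 13 October 2019 – 12 April 2020; the standard-time date in Ethua, 29 January 2020, is inside that window, so Ethua is at UTC+08:00.
23:45 UTC + 8h = 07:45 Ethua (rolling into the next day, 29 January 2020).

07:45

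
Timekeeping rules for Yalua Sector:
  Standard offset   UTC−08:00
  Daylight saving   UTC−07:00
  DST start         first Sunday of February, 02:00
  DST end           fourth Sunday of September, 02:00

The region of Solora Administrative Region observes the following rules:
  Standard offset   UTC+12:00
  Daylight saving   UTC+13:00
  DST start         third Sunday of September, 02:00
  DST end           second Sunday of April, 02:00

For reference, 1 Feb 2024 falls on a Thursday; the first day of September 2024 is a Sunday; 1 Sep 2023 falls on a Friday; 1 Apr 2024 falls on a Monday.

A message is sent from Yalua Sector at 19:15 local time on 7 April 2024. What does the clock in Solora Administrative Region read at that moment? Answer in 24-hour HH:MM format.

15:15

1 February 2024 is a Thursday, so the first Sunday is February 4.
1 September 2024 is a Sunday, so the first Sunday is September 1 and the fourth is September 22.
Daylight saving runs 4 February – 22 September; 7 April 2024 is inside that window, so Yalua Sector is at UTC−07:00.
19:15 Yalua Sector + 7h = 02:15 UTC (rolling into the next day, 8 April 2024).
1 September 2023 is a Friday, so the first Sunday is September 3 and the third is September 17.
1 April 2024 is a Monday, so the first Sunday is April 7 and the second is April 14.
At the standard offset (UTC+12:00), 02:15 UTC + 12h = 14:15 Solora Administrative Region standard time.
The standard-time date in Solora Administrative Region, 8 April 2024, falls between 17 September 2023 and 14 April 2024, so daylight saving is in effect and Solora Administrative Region is at UTC+13:00.
02:15 UTC + 13h = 15:15 Solora Administrative Region.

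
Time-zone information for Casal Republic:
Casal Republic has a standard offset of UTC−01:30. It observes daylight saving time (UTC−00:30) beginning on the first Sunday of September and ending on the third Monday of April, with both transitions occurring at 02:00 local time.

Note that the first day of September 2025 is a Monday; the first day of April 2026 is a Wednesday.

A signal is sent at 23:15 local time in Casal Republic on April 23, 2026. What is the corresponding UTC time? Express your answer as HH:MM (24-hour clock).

00:45

1 September 2025 is a Monday, so the first Sunday is September 7.
1 April 2026 is a Wednesday, so the first Monday is April 6 and the third is April 20.
April 23, 2026 is outside the daylight-saving period (7 September 2025 – 20 April 2026), so Casal Republic is on standard time, UTC−01:30.
23:15 local + 1h30m = 00:45 UTC (rolling into the next day, 24 April 2026).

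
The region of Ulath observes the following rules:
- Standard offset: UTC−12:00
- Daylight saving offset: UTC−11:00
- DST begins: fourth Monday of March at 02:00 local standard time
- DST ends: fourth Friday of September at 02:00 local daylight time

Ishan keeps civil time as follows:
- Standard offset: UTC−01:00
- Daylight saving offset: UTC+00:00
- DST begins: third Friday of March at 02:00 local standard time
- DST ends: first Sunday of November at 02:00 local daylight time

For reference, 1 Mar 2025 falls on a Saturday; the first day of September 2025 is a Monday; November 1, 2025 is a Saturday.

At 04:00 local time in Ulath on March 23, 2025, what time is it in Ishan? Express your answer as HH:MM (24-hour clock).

1 March 2025 is a Saturday, so the first Monday is March 3 and the fourth is March 24.
1 September 2025 is a Monday, so the first Friday is September 5 and the fourth is September 26.
Daylight saving runs 24 March – 26 September; March 23, 2025 is outside that window, so Ulath is on standard time at UTC−12:00.
04:00 Ulath + 12h = 16:00 UTC.
1 March 2025 is a Saturday, so the first Friday is March 7 and the third is March 21.
1 November 2025 is a Saturday, so the first Sunday is November 2.
At the standard offset (UTC−01:00), 16:00 UTC − 1h = 15:00 Ishan standard time.
The standard-time date in Ishan, March 23, 2025, falls between 21 March and 2 November, so daylight saving is in effect and Ishan is at UTC+00:00.
16:00 UTC + 0h = 16:00 Ishan.

16:00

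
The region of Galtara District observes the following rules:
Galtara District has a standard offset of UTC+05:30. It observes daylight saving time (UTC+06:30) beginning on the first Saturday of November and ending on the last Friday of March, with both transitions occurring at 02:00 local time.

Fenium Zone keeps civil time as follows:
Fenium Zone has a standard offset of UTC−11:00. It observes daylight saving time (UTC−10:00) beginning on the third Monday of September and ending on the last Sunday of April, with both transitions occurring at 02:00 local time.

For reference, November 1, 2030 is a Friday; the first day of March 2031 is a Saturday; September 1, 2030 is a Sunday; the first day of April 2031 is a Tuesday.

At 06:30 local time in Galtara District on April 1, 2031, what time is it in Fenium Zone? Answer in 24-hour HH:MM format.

15:00

1 November 2030 is a Friday, so the first Saturday is November 2.
1 March 2031 is a Saturday, so Fridays fall on 7, 14, 21, 28; the last is March 28.
April 1, 2031 is outside the daylight-saving period (2 November 2030 – 28 March 2031), so Galtara District is on standard time, UTC+05:30.
06:30 Galtara District − 5h30m = 01:00 UTC.
1 September 2030 is a Sunday, so the first Monday is September 2 and the third is September 16.
1 April 2031 is a Tuesday, so Sundays fall on 6, 13, 20, 27; the last is April 27.
At the standard offset (UTC−11:00), 01:00 UTC − 11h = 14:00 Fenium Zone standard time (rolling into the previous day, 31 March 2031).
Daylight saving runs 16 September 2030 – 27 April 2031; the standard-time date in Fenium Zone, March 31, 2031, is inside that window, so Fenium Zone is at UTC−10:00.
01:00 UTC − 10h = 15:00 Fenium Zone (rolling into the previous day, 31 March 2031).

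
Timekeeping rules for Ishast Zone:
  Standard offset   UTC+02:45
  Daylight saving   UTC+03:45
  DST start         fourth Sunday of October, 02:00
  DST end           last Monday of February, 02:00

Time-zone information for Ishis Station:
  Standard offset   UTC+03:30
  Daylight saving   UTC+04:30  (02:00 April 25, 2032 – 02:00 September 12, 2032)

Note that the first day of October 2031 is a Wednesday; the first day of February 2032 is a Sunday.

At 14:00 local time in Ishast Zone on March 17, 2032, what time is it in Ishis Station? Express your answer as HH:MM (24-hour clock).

1 October 2031 is a Wednesday, so the first Sunday is October 5 and the fourth is October 26.
1 February 2032 is a Sunday, so Mondays fall on 2, 9, 16, 23; the last is February 23.
Daylight saving runs 26 October 2031 – 23 February 2032; March 17, 2032 is outside that window, so Ishast Zone is on standard time at UTC+02:45.
14:00 Ishast Zone − 2h45m = 11:15 UTC.
At the standard offset (UTC+03:30), 11:15 UTC + 3h30m = 14:45 Ishis Station standard time.
The standard-time date in Ishis Station, March 17, 2032, does not fall between 25 April and 12 September, so daylight saving is not in effect and Ishis Station is at UTC+03:30.
11:15 UTC + 3h30m = 14:45 Ishis Station.

14:45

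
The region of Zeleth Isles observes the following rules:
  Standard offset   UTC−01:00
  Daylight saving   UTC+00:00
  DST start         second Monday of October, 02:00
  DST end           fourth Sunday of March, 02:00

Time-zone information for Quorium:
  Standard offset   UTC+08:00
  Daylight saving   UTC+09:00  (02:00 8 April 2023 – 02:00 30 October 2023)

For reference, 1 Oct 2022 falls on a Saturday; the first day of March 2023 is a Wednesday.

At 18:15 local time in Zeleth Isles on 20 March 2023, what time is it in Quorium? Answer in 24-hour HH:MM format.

02:15

1 October 2022 is a Saturday, so the first Monday is October 3 and the second is October 10.
1 March 2023 is a Wednesday, so the first Sunday is March 5 and the fourth is March 26.
20 March 2023 lies within the daylight-saving period (10 October 2022 – 26 March 2023), so Zeleth Isles is on daylight time, UTC+00:00.
18:15 Zeleth Isles − 0h = 18:15 UTC.
At the standard offset (UTC+08:00), 18:15 UTC + 8h = 02:15 Quorium standard time (rolling into the next day, 21 March 2023).
The standard-time date in Quorium, 21 March 2023, does not fall between 8 April and 30 October, so daylight saving is not in effect and Quorium is at UTC+08:00.
18:15 UTC + 8h = 02:15 Quorium (rolling into the next day, 21 March 2023).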